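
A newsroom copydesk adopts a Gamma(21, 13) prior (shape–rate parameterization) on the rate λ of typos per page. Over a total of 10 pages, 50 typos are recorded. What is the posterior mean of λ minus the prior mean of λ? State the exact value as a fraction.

Total count 50 over total exposure 10 pages.
The Gamma prior is conjugate for the Poisson rate, so λ | data ~ Gamma(21+50, 13+10) = Gamma(71, 23).
Posterior mean = 71/23 = 71/23; prior mean = 21/13 = 21/13. Difference = 71/23 − 21/13 = 440/299.

440/299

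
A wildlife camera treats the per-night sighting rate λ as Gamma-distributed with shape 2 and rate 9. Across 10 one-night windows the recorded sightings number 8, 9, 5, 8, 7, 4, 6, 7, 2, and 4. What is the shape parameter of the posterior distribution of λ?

Total count: 8 + 9 + 5 + 8 + 7 + 4 + 6 + 7 + 2 + 4 = 60.
Total exposure: 10 nights.
By Gamma–Poisson conjugacy, the posterior is Gamma(α + Σx, β + Σt) = Gamma(2 + 60, 9 + 10) = Gamma(62, 19).

62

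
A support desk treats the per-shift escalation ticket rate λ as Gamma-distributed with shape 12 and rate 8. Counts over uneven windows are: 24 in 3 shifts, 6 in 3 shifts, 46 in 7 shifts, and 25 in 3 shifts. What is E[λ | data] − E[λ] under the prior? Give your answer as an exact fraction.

77/24

Total count: 24 + 6 + 46 + 25 = 101.
Total exposure: 3 + 3 + 7 + 3 = 16 shifts.
Posterior: α' = 12 + 101 = 113, β' = 8 + 16 = 24.
Posterior mean = 113/24 = 113/24; prior mean = 12/8 = 3/2. Difference = 113/24 − 3/2 = 77/24.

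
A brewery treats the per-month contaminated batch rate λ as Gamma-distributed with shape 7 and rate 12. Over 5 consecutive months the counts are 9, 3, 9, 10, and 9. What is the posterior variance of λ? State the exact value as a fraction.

47/289

Total count: 9 + 3 + 9 + 10 + 9 = 40.
Total exposure: 5 months.
Gamma(α, β) with Poisson data over total exposure Σt gives posterior Gamma(α+Σx, β+Σt) = Gamma(47, 17).
Posterior variance = α'/β'² = 47/289.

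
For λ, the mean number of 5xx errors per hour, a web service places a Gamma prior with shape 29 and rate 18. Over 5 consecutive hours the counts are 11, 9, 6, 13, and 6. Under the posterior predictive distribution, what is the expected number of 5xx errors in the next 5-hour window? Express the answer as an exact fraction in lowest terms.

Total count: 11 + 9 + 6 + 13 + 6 = 45.
Total exposure: 5 hours.
Gamma(α, β) with Poisson data over total exposure Σt gives posterior Gamma(α+Σx, β+Σt) = Gamma(74, 23).
Predictive mean over a 5-hour window = T·E[λ|data] = 5·74/23 = 370/23.

370/23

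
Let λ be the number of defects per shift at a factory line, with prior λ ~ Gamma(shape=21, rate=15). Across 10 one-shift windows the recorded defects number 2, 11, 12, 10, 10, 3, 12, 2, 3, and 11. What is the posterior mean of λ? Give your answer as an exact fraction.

97/25

Total count: 2 + 11 + 12 + 10 + 10 + 3 + 12 + 2 + 3 + 11 = 76.
Total exposure: 10 shifts.
The Gamma prior is conjugate for the Poisson rate, so λ | data ~ Gamma(21+76, 15+10) = Gamma(97, 25).
Posterior mean = α'/β' = 97/25.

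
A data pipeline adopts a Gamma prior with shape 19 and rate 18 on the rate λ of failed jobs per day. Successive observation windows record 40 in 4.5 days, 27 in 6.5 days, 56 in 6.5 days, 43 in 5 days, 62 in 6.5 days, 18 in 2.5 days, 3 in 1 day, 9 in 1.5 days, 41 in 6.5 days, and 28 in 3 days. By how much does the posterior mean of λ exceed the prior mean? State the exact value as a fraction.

Total count: 40 + 27 + 56 + 43 + 62 + 18 + 3 + 9 + 41 + 28 = 327.
Total exposure: 4.5 + 6.5 + 6.5 + 5 + 6.5 + 2.5 + 1 + 1.5 + 6.5 + 3 = 43.5 days.
Posterior: α' = 19 + 327 = 346, β' = 18 + 43.5 = 123/2.
Posterior mean = 346/(123/2) = 692/123; prior mean = 19/18 = 19/18. Difference = 692/123 − 19/18 = 3373/738.

3373/738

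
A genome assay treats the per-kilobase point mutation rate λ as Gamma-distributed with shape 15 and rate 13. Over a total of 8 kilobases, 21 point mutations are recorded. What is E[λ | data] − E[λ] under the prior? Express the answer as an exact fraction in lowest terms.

Total count 21 over total exposure 8 kilobases.
Gamma(α, β) with Poisson data over total exposure Σt gives posterior Gamma(α+Σx, β+Σt) = Gamma(36, 21).
Posterior mean = 36/21 = 12/7; prior mean = 15/13 = 15/13. Difference = 12/7 − 15/13 = 51/91.

51/91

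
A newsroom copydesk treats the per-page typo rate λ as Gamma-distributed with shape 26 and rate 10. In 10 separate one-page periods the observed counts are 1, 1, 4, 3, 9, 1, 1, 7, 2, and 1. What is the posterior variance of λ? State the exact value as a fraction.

Total count: 1 + 1 + 4 + 3 + 9 + 1 + 1 + 7 + 2 + 1 = 30.
Total exposure: 10 pages.
Posterior: α' = 26 + 30 = 56, β' = 10 + 10 = 20.
Posterior variance = α'/β'² = 56/400 = 7/50.

7/50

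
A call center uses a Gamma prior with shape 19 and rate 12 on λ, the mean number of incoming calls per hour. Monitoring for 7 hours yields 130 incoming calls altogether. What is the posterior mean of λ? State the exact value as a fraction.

Total count 130 over total exposure 7 hours.
Gamma(α, β) with Poisson data over total exposure Σt gives posterior Gamma(α+Σx, β+Σt) = Gamma(149, 19).
Posterior mean = α'/β' = 149/19.

149/19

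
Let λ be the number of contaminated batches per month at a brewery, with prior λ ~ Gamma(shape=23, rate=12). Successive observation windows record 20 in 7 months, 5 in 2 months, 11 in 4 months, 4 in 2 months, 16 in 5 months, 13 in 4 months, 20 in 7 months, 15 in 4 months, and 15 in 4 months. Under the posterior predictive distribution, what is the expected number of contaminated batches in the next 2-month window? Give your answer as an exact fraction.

Total count: 20 + 5 + 11 + 4 + 16 + 13 + 20 + 15 + 15 = 119.
Total exposure: 7 + 2 + 4 + 2 + 5 + 4 + 7 + 4 + 4 = 39 months.
By Gamma–Poisson conjugacy, the posterior is Gamma(α + Σx, β + Σt) = Gamma(23 + 119, 12 + 39) = Gamma(142, 51).
Predictive mean over a 2-month window = T·E[λ|data] = 2·142/51 = 284/51.

284/51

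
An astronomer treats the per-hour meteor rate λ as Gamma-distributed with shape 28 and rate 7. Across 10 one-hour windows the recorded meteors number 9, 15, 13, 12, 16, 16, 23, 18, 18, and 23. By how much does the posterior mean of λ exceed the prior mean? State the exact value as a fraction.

Total count: 9 + 15 + 13 + 12 + 16 + 16 + 23 + 18 + 18 + 23 = 163.
Total exposure: 10 hours.
Conjugate update: add total count to the shape and total exposure to the rate, giving Gamma(191, 17).
Posterior mean = 191/17 = 191/17; prior mean = 28/7 = 4. Difference = 191/17 − 4 = 123/17.

123/17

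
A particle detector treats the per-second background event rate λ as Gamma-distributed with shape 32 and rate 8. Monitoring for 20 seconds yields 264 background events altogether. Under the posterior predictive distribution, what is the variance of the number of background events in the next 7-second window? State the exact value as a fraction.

Total count 264 over total exposure 20 seconds.
Conjugate update: add total count to the shape and total exposure to the rate, giving Gamma(296, 28).
The posterior predictive for a window of length T is Negative Binomial with variance T·α'·(β'+T)/β'² = 7·296·35/784 = 185/2.

185/2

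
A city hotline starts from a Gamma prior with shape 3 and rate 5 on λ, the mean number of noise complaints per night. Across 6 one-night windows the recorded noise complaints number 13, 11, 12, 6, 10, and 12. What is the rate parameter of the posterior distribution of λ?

11

Total count: 13 + 11 + 12 + 6 + 10 + 12 = 64.
Total exposure: 6 nights.
The Gamma prior is conjugate for the Poisson rate, so λ | data ~ Gamma(3+64, 5+6) = Gamma(67, 11).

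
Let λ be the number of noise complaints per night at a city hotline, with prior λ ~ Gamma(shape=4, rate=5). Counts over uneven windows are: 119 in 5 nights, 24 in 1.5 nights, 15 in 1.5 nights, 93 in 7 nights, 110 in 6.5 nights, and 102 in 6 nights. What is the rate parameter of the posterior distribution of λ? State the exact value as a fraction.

Total count: 119 + 24 + 15 + 93 + 110 + 102 = 463.
Total exposure: 5 + 1.5 + 1.5 + 7 + 6.5 + 6 = 27.5 nights.
Posterior: α' = 4 + 463 = 467, β' = 5 + 27.5 = 65/2.

65/2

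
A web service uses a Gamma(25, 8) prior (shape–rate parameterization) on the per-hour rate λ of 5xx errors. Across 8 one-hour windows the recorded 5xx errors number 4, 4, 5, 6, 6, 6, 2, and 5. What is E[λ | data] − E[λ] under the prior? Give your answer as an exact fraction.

Total count: 4 + 4 + 5 + 6 + 6 + 6 + 2 + 5 = 38.
Total exposure: 8 hours.
The Gamma prior is conjugate for the Poisson rate, so λ | data ~ Gamma(25+38, 8+8) = Gamma(63, 16).
Posterior mean = 63/16 = 63/16; prior mean = 25/8 = 25/8. Difference = 63/16 − 25/8 = 13/16.

13/16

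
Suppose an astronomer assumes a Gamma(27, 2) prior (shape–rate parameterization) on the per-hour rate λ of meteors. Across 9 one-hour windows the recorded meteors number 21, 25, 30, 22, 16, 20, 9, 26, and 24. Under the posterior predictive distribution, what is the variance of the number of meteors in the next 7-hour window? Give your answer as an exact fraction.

Total count: 21 + 25 + 30 + 22 + 16 + 20 + 9 + 26 + 24 = 193.
Total exposure: 9 hours.
By Gamma–Poisson conjugacy, the posterior is Gamma(α + Σx, β + Σt) = Gamma(27 + 193, 2 + 9) = Gamma(220, 11).
The posterior predictive for a window of length T is Negative Binomial with variance T·α'·(β'+T)/β'² = 7·220·18/121 = 2520/11.

2520/11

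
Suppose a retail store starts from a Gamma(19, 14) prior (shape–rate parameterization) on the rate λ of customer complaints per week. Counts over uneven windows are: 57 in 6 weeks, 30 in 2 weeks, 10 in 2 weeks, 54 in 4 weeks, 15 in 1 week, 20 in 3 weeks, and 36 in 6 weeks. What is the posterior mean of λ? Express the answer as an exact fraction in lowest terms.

241/38

Total count: 57 + 30 + 10 + 54 + 15 + 20 + 36 = 222.
Total exposure: 6 + 2 + 2 + 4 + 1 + 3 + 6 = 24 weeks.
The Gamma prior is conjugate for the Poisson rate, so λ | data ~ Gamma(19+222, 14+24) = Gamma(241, 38).
Posterior mean = α'/β' = 241/38.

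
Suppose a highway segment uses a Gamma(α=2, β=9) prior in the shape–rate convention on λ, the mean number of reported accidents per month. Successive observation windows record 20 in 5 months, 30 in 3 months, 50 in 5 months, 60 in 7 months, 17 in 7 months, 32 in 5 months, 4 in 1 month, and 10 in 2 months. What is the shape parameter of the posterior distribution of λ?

Total count: 20 + 30 + 50 + 60 + 17 + 32 + 4 + 10 = 223.
Total exposure: 5 + 3 + 5 + 7 + 7 + 5 + 1 + 2 = 35 months.
Posterior: α' = 2 + 223 = 225, β' = 9 + 35 = 44.

225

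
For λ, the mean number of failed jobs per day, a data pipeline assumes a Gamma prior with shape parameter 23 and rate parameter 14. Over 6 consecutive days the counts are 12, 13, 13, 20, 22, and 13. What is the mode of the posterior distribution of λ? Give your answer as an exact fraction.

Total count: 12 + 13 + 13 + 20 + 22 + 13 = 93.
Total exposure: 6 days.
Gamma(α, β) with Poisson data over total exposure Σt gives posterior Gamma(α+Σx, β+Σt) = Gamma(116, 20).
Posterior mode = (α'−1)/β' = 115/20 = 23/4.

23/4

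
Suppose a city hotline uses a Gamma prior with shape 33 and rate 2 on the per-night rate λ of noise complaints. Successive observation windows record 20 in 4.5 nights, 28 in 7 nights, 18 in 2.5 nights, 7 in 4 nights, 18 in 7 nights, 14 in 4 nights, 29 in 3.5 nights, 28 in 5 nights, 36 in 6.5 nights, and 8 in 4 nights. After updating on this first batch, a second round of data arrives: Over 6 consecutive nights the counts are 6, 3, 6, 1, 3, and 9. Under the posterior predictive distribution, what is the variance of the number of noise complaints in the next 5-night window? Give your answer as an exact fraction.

81435/3136

Total count: 20 + 28 + 18 + 7 + 18 + 14 + 29 + 28 + 36 + 8 = 206.
Total exposure: 4.5 + 7 + 2.5 + 4 + 7 + 4 + 3.5 + 5 + 6.5 + 4 = 48 nights.
After the first batch: Gamma(33 + 206, 2 + 48) = Gamma(239, 50).
Total count: 6 + 3 + 6 + 1 + 3 + 9 = 28.
Total exposure: 6 nights.
After the second batch: Gamma(239 + 28, 50 + 6) = Gamma(267, 56).
The posterior predictive for a window of length T is Negative Binomial with variance T·α'·(β'+T)/β'² = 5·267·61/3136 = 81435/3136.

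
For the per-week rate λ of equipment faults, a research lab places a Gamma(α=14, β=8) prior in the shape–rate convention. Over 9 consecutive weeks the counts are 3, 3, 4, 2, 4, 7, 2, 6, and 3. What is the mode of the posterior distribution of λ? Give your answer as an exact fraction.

Total count: 3 + 3 + 4 + 2 + 4 + 7 + 2 + 6 + 3 = 34.
Total exposure: 9 weeks.
Posterior: α' = 14 + 34 = 48, β' = 8 + 9 = 17.
Posterior mode = (α'−1)/β' = 47/17.

47/17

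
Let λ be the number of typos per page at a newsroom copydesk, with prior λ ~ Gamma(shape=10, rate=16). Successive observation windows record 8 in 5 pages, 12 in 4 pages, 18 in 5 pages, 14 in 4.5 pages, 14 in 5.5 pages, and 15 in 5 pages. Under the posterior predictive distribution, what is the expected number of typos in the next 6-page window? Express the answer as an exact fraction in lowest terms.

182/15

Total count: 8 + 12 + 18 + 14 + 14 + 15 = 81.
Total exposure: 5 + 4 + 5 + 4.5 + 5.5 + 5 = 29 pages.
Conjugate update: add total count to the shape and total exposure to the rate, giving Gamma(91, 45).
Predictive mean over a 6-page window = T·E[λ|data] = 6·91/45 = 182/15.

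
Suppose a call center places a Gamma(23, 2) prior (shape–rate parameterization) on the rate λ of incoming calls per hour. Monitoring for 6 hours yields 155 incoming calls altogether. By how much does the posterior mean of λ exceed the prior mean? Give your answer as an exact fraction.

43/4

Total count 155 over total exposure 6 hours.
Conjugate update: add total count to the shape and total exposure to the rate, giving Gamma(178, 8).
Posterior mean = 178/8 = 89/4; prior mean = 23/2 = 23/2. Difference = 89/4 − 23/2 = 43/4.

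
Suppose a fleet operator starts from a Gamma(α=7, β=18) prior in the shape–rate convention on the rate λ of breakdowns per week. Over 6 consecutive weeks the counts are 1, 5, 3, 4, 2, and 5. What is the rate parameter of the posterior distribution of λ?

Total count: 1 + 5 + 3 + 4 + 2 + 5 = 20.
Total exposure: 6 weeks.
Conjugate update: add total count to the shape and total exposure to the rate, giving Gamma(27, 24).

24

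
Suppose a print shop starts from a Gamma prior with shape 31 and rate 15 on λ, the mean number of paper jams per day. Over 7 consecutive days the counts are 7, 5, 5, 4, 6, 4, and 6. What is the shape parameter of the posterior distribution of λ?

68

Total count: 7 + 5 + 5 + 4 + 6 + 4 + 6 = 37.
Total exposure: 7 days.
Gamma(α, β) with Poisson data over total exposure Σt gives posterior Gamma(α+Σx, β+Σt) = Gamma(68, 22).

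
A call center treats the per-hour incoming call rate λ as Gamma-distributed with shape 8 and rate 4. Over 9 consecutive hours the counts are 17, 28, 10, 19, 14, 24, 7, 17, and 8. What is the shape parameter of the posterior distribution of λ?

Total count: 17 + 28 + 10 + 19 + 14 + 24 + 7 + 17 + 8 = 144.
Total exposure: 9 hours.
By Gamma–Poisson conjugacy, the posterior is Gamma(α + Σx, β + Σt) = Gamma(8 + 144, 4 + 9) = Gamma(152, 13).

152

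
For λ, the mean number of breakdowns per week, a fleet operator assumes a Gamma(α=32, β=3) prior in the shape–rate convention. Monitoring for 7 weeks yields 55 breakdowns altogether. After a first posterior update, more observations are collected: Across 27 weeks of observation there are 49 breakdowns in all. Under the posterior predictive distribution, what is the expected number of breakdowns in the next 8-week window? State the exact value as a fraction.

Total count 55 over total exposure 7 weeks.
After the first batch: Gamma(32 + 55, 3 + 7) = Gamma(87, 10).
Total count 49 over total exposure 27 weeks.
After the second batch: Gamma(87 + 49, 10 + 27) = Gamma(136, 37).
Predictive mean over an 8-week window = T·E[λ|data] = 8·136/37 = 1088/37.

1088/37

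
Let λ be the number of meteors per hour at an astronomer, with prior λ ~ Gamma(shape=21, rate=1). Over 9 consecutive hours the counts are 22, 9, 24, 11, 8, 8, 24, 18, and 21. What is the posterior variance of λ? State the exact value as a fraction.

Total count: 22 + 9 + 24 + 11 + 8 + 8 + 24 + 18 + 21 = 145.
Total exposure: 9 hours.
Gamma(α, β) with Poisson data over total exposure Σt gives posterior Gamma(α+Σx, β+Σt) = Gamma(166, 10).
Posterior variance = α'/β'² = 166/100 = 83/50.

83/50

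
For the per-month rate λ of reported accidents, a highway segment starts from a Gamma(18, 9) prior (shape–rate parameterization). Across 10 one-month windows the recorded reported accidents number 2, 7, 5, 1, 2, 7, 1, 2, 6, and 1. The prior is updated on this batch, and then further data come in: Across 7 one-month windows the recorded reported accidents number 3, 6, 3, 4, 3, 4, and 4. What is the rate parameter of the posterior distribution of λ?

26

Total count: 2 + 7 + 5 + 1 + 2 + 7 + 1 + 2 + 6 + 1 = 34.
Total exposure: 10 months.
After the first batch: Gamma(18 + 34, 9 + 10) = Gamma(52, 19).
Total count: 3 + 6 + 3 + 4 + 3 + 4 + 4 = 27.
Total exposure: 7 months.
After the second batch: Gamma(52 + 27, 19 + 7) = Gamma(79, 26).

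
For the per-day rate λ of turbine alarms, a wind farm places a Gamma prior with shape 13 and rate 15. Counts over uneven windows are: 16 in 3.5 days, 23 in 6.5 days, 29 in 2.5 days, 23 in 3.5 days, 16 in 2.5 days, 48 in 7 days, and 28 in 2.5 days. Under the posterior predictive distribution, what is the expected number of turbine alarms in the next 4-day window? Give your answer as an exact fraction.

Total count: 16 + 23 + 29 + 23 + 16 + 48 + 28 = 183.
Total exposure: 3.5 + 6.5 + 2.5 + 3.5 + 2.5 + 7 + 2.5 = 28 days.
The Gamma prior is conjugate for the Poisson rate, so λ | data ~ Gamma(13+183, 15+28) = Gamma(196, 43).
Predictive mean over a 4-day window = T·E[λ|data] = 4·196/43 = 784/43.

784/43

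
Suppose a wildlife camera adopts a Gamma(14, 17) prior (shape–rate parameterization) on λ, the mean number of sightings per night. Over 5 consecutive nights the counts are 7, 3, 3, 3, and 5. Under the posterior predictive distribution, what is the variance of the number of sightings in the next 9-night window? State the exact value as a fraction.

9765/484

Total count: 7 + 3 + 3 + 3 + 5 = 21.
Total exposure: 5 nights.
By Gamma–Poisson conjugacy, the posterior is Gamma(α + Σx, β + Σt) = Gamma(14 + 21, 17 + 5) = Gamma(35, 22).
The posterior predictive for a window of length T is Negative Binomial with variance T·α'·(β'+T)/β'² = 9·35·31/484 = 9765/484.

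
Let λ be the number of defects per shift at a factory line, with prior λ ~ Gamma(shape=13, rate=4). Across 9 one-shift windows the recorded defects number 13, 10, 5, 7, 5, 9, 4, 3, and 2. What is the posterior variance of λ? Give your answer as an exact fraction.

71/169

Total count: 13 + 10 + 5 + 7 + 5 + 9 + 4 + 3 + 2 = 58.
Total exposure: 9 shifts.
Conjugate update: add total count to the shape and total exposure to the rate, giving Gamma(71, 13).
Posterior variance = α'/β'² = 71/169.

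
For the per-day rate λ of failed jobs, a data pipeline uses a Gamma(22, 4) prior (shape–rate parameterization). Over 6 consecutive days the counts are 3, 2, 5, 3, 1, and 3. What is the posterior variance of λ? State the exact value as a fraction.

Total count: 3 + 2 + 5 + 3 + 1 + 3 = 17.
Total exposure: 6 days.
The Gamma prior is conjugate for the Poisson rate, so λ | data ~ Gamma(22+17, 4+6) = Gamma(39, 10).
Posterior variance = α'/β'² = 39/100.

39/100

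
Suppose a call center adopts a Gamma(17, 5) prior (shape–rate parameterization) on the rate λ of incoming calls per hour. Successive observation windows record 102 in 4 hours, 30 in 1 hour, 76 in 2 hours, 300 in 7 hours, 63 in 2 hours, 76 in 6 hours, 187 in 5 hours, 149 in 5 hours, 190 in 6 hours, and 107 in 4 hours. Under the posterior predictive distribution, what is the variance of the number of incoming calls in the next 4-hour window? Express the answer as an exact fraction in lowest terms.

264588/2209

Total count: 102 + 30 + 76 + 300 + 63 + 76 + 187 + 149 + 190 + 107 = 1280.
Total exposure: 4 + 1 + 2 + 7 + 2 + 6 + 5 + 5 + 6 + 4 = 42 hours.
Gamma(α, β) with Poisson data over total exposure Σt gives posterior Gamma(α+Σx, β+Σt) = Gamma(1297, 47).
The posterior predictive for a window of length T is Negative Binomial with variance T·α'·(β'+T)/β'² = 4·1297·51/2209 = 264588/2209.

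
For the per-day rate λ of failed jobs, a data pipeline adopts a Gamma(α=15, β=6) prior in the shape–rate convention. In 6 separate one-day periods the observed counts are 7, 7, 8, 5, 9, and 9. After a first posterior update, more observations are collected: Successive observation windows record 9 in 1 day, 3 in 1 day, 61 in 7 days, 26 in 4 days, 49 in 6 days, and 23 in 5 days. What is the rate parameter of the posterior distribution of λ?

36

Total count: 7 + 7 + 8 + 5 + 9 + 9 = 45.
Total exposure: 6 days.
After the first batch: Gamma(15 + 45, 6 + 6) = Gamma(60, 12).
Total count: 9 + 3 + 61 + 26 + 49 + 23 = 171.
Total exposure: 1 + 1 + 7 + 4 + 6 + 5 = 24 days.
After the second batch: Gamma(60 + 171, 12 + 24) = Gamma(231, 36).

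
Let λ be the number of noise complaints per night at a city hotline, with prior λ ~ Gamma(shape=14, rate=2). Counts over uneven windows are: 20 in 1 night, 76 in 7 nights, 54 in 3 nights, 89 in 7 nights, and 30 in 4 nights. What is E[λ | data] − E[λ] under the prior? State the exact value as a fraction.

115/24

Total count: 20 + 76 + 54 + 89 + 30 = 269.
Total exposure: 1 + 7 + 3 + 7 + 4 = 22 nights.
Posterior: α' = 14 + 269 = 283, β' = 2 + 22 = 24.
Posterior mean = 283/24 = 283/24; prior mean = 14/2 = 7. Difference = 283/24 − 7 = 115/24.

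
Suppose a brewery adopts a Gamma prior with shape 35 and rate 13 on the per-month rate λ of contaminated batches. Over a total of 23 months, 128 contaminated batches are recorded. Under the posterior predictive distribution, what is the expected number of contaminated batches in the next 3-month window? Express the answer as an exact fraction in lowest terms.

163/12

Total count 128 over total exposure 23 months.
By Gamma–Poisson conjugacy, the posterior is Gamma(α + Σx, β + Σt) = Gamma(35 + 128, 13 + 23) = Gamma(163, 36).
Predictive mean over a 3-month window = T·E[λ|data] = 3·163/36 = 163/12.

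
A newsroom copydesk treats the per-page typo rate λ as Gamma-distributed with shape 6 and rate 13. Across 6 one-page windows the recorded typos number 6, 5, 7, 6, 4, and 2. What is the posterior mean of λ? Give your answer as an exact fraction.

36/19

Total count: 6 + 5 + 7 + 6 + 4 + 2 = 30.
Total exposure: 6 pages.
Gamma(α, β) with Poisson data over total exposure Σt gives posterior Gamma(α+Σx, β+Σt) = Gamma(36, 19).
Posterior mean = α'/β' = 36/19.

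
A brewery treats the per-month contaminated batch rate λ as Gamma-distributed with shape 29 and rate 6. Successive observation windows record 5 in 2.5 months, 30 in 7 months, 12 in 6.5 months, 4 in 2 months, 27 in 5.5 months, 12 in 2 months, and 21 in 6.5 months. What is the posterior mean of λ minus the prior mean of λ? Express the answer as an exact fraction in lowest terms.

-131/114

Total count: 5 + 30 + 12 + 4 + 27 + 12 + 21 = 111.
Total exposure: 2.5 + 7 + 6.5 + 2 + 5.5 + 2 + 6.5 = 32 months.
Gamma(α, β) with Poisson data over total exposure Σt gives posterior Gamma(α+Σx, β+Σt) = Gamma(140, 38).
Posterior mean = 140/38 = 70/19; prior mean = 29/6 = 29/6. Difference = 70/19 − 29/6 = -131/114.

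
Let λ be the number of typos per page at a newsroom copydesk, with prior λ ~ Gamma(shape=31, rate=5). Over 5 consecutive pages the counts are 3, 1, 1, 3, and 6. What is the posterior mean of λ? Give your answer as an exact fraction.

Total count: 3 + 1 + 1 + 3 + 6 = 14.
Total exposure: 5 pages.
The Gamma prior is conjugate for the Poisson rate, so λ | data ~ Gamma(31+14, 5+5) = Gamma(45, 10).
Posterior mean = α'/β' = 45/10 = 9/2.

9/2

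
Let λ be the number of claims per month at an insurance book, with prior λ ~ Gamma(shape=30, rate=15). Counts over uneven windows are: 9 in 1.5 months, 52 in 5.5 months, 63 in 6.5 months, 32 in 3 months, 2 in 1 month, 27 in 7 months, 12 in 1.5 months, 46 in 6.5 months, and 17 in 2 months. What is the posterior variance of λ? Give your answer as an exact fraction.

Total count: 9 + 52 + 63 + 32 + 2 + 27 + 12 + 46 + 17 = 260.
Total exposure: 1.5 + 5.5 + 6.5 + 3 + 1 + 7 + 1.5 + 6.5 + 2 = 34.5 months.
The Gamma prior is conjugate for the Poisson rate, so λ | data ~ Gamma(30+260, 15+34.5) = Gamma(290, 99/2).
Posterior variance = α'/β'² = 290/(9801/4) = 1160/9801.

1160/9801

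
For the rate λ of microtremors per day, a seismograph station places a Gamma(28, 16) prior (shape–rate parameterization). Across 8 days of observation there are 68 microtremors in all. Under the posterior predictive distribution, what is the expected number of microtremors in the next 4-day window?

Total count 68 over total exposure 8 days.
Conjugate update: add total count to the shape and total exposure to the rate, giving Gamma(96, 24).
Predictive mean over a 4-day window = T·E[λ|data] = 4·96/24 = 16.

16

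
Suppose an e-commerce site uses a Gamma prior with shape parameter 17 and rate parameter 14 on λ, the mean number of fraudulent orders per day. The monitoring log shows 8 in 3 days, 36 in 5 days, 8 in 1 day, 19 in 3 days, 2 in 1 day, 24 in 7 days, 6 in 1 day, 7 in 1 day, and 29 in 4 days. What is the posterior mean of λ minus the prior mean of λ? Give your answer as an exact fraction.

94/35

Total count: 8 + 36 + 8 + 19 + 2 + 24 + 6 + 7 + 29 = 139.
Total exposure: 3 + 5 + 1 + 3 + 1 + 7 + 1 + 1 + 4 = 26 days.
Posterior: α' = 17 + 139 = 156, β' = 14 + 26 = 40.
Posterior mean = 156/40 = 39/10; prior mean = 17/14 = 17/14. Difference = 39/10 − 17/14 = 94/35.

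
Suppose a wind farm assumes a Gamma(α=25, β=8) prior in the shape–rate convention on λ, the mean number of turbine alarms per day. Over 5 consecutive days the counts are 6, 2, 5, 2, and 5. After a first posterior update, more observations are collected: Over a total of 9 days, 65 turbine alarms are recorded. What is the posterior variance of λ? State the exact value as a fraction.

5/22

Total count: 6 + 2 + 5 + 2 + 5 = 20.
Total exposure: 5 days.
After the first batch: Gamma(25 + 20, 8 + 5) = Gamma(45, 13).
Total count 65 over total exposure 9 days.
After the second batch: Gamma(45 + 65, 13 + 9) = Gamma(110, 22).
Posterior variance = α'/β'² = 110/484 = 5/22.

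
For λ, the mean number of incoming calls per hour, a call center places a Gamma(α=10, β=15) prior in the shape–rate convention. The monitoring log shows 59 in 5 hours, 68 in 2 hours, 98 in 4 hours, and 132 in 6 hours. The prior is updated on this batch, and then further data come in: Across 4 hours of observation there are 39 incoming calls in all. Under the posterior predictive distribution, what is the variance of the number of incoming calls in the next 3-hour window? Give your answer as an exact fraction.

Total count: 59 + 68 + 98 + 132 = 357.
Total exposure: 5 + 2 + 4 + 6 = 17 hours.
After the first batch: Gamma(10 + 357, 15 + 17) = Gamma(367, 32).
Total count 39 over total exposure 4 hours.
After the second batch: Gamma(367 + 39, 32 + 4) = Gamma(406, 36).
The posterior predictive for a window of length T is Negative Binomial with variance T·α'·(β'+T)/β'² = 3·406·39/1296 = 2639/72.

2639/72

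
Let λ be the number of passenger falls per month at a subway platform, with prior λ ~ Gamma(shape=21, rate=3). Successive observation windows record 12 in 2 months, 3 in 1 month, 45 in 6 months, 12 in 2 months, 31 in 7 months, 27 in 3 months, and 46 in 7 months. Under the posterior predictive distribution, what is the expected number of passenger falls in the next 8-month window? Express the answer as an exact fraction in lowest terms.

1576/31

Total count: 12 + 3 + 45 + 12 + 31 + 27 + 46 = 176.
Total exposure: 2 + 1 + 6 + 2 + 7 + 3 + 7 = 28 months.
Posterior: α' = 21 + 176 = 197, β' = 3 + 28 = 31.
Predictive mean over an 8-month window = T·E[λ|data] = 8·197/31 = 1576/31.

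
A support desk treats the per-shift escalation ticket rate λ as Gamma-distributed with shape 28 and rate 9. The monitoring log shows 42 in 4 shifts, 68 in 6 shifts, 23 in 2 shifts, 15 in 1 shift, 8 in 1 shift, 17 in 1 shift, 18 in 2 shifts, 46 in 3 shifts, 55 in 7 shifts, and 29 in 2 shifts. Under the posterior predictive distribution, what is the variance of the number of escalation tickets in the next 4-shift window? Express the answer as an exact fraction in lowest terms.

Total count: 42 + 68 + 23 + 15 + 8 + 17 + 18 + 46 + 55 + 29 = 321.
Total exposure: 4 + 6 + 2 + 1 + 1 + 1 + 2 + 3 + 7 + 2 = 29 shifts.
Posterior: α' = 28 + 321 = 349, β' = 9 + 29 = 38.
The posterior predictive for a window of length T is Negative Binomial with variance T·α'·(β'+T)/β'² = 4·349·42/1444 = 14658/361.

14658/361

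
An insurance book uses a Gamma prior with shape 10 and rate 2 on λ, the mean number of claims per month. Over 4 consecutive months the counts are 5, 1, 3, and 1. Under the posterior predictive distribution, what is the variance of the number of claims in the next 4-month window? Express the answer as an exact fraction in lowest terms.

200/9

Total count: 5 + 1 + 3 + 1 = 10.
Total exposure: 4 months.
By Gamma–Poisson conjugacy, the posterior is Gamma(α + Σx, β + Σt) = Gamma(10 + 10, 2 + 4) = Gamma(20, 6).
The posterior predictive for a window of length T is Negative Binomial with variance T·α'·(β'+T)/β'² = 4·20·10/36 = 200/9.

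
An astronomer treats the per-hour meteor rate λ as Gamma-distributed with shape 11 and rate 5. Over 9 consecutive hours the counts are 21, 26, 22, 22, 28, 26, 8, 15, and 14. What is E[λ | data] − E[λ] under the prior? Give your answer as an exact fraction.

811/70

Total count: 21 + 26 + 22 + 22 + 28 + 26 + 8 + 15 + 14 = 182.
Total exposure: 9 hours.
The Gamma prior is conjugate for the Poisson rate, so λ | data ~ Gamma(11+182, 5+9) = Gamma(193, 14).
Posterior mean = 193/14 = 193/14; prior mean = 11/5 = 11/5. Difference = 193/14 − 11/5 = 811/70.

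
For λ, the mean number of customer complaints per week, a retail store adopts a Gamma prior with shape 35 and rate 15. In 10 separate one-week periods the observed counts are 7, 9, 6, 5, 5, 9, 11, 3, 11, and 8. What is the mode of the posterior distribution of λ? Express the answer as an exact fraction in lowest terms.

108/25

Total count: 7 + 9 + 6 + 5 + 5 + 9 + 11 + 3 + 11 + 8 = 74.
Total exposure: 10 weeks.
By Gamma–Poisson conjugacy, the posterior is Gamma(α + Σx, β + Σt) = Gamma(35 + 74, 15 + 10) = Gamma(109, 25).
Posterior mode = (α'−1)/β' = 108/25.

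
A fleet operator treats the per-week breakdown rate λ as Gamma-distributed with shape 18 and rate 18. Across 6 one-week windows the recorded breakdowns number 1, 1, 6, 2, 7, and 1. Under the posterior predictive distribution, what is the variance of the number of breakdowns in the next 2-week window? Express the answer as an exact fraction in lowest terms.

13/4

Total count: 1 + 1 + 6 + 2 + 7 + 1 = 18.
Total exposure: 6 weeks.
Posterior: α' = 18 + 18 = 36, β' = 18 + 6 = 24.
The posterior predictive for a window of length T is Negative Binomial with variance T·α'·(β'+T)/β'² = 2·36·26/576 = 13/4.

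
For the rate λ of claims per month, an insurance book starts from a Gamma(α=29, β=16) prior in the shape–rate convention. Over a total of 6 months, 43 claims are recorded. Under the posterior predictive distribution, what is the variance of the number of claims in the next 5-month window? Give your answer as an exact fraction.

2430/121

Total count 43 over total exposure 6 months.
By Gamma–Poisson conjugacy, the posterior is Gamma(α + Σx, β + Σt) = Gamma(29 + 43, 16 + 6) = Gamma(72, 22).
The posterior predictive for a window of length T is Negative Binomial with variance T·α'·(β'+T)/β'² = 5·72·27/484 = 2430/121.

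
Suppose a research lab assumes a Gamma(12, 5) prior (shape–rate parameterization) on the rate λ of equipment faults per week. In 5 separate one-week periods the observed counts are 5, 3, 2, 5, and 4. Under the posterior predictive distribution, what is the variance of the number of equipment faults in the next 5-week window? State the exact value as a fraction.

Total count: 5 + 3 + 2 + 5 + 4 = 19.
Total exposure: 5 weeks.
Posterior: α' = 12 + 19 = 31, β' = 5 + 5 = 10.
The posterior predictive for a window of length T is Negative Binomial with variance T·α'·(β'+T)/β'² = 5·31·15/100 = 93/4.

93/4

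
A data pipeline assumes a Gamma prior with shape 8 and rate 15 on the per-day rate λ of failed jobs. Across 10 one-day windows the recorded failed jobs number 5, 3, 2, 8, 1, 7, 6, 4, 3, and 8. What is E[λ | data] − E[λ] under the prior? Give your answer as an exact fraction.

5/3

Total count: 5 + 3 + 2 + 8 + 1 + 7 + 6 + 4 + 3 + 8 = 47.
Total exposure: 10 days.
The Gamma prior is conjugate for the Poisson rate, so λ | data ~ Gamma(8+47, 15+10) = Gamma(55, 25).
Posterior mean = 55/25 = 11/5; prior mean = 8/15 = 8/15. Difference = 11/5 − 8/15 = 5/3.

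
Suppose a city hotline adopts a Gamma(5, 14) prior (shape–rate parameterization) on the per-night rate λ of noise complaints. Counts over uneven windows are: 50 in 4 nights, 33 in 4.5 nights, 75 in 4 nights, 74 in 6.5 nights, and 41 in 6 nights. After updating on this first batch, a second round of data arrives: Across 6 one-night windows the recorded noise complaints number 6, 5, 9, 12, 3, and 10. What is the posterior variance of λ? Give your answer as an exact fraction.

323/2025

Total count: 50 + 33 + 75 + 74 + 41 = 273.
Total exposure: 4 + 4.5 + 4 + 6.5 + 6 = 25 nights.
After the first batch: Gamma(5 + 273, 14 + 25) = Gamma(278, 39).
Total count: 6 + 5 + 9 + 12 + 3 + 10 = 45.
Total exposure: 6 nights.
After the second batch: Gamma(278 + 45, 39 + 6) = Gamma(323, 45).
Posterior variance = α'/β'² = 323/2025.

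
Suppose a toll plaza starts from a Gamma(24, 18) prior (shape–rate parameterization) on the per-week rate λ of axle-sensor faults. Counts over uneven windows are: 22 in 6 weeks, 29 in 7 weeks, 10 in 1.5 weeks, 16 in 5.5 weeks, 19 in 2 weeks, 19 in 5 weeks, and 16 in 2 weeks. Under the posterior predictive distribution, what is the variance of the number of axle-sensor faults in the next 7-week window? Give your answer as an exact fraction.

58590/2209

Total count: 22 + 29 + 10 + 16 + 19 + 19 + 16 = 131.
Total exposure: 6 + 7 + 1.5 + 5.5 + 2 + 5 + 2 = 29 weeks.
The Gamma prior is conjugate for the Poisson rate, so λ | data ~ Gamma(24+131, 18+29) = Gamma(155, 47).
The posterior predictive for a window of length T is Negative Binomial with variance T·α'·(β'+T)/β'² = 7·155·54/2209 = 58590/2209.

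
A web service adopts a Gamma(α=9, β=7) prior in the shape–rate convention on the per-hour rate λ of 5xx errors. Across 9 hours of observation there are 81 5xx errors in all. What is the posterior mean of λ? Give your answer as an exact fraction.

45/8

Total count 81 over total exposure 9 hours.
Posterior: α' = 9 + 81 = 90, β' = 7 + 9 = 16.
Posterior mean = α'/β' = 90/16 = 45/8.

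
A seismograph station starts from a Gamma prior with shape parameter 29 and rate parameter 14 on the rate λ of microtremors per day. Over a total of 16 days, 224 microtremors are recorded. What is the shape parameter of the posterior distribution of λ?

Total count 224 over total exposure 16 days.
Conjugate update: add total count to the shape and total exposure to the rate, giving Gamma(253, 30).

253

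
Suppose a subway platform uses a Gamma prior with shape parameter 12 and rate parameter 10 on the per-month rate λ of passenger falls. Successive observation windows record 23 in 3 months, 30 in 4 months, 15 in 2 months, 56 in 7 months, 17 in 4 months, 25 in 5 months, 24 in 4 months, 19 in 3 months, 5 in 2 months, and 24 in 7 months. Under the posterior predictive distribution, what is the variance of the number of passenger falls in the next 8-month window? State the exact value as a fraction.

Total count: 23 + 30 + 15 + 56 + 17 + 25 + 24 + 19 + 5 + 24 = 238.
Total exposure: 3 + 4 + 2 + 7 + 4 + 5 + 4 + 3 + 2 + 7 = 41 months.
The Gamma prior is conjugate for the Poisson rate, so λ | data ~ Gamma(12+238, 10+41) = Gamma(250, 51).
The posterior predictive for a window of length T is Negative Binomial with variance T·α'·(β'+T)/β'² = 8·250·59/2601 = 118000/2601.

118000/2601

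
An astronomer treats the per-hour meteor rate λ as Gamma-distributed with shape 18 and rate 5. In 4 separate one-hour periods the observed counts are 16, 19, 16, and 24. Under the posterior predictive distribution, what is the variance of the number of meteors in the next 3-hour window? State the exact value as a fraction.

Total count: 16 + 19 + 16 + 24 = 75.
Total exposure: 4 hours.
Gamma(α, β) with Poisson data over total exposure Σt gives posterior Gamma(α+Σx, β+Σt) = Gamma(93, 9).
The posterior predictive for a window of length T is Negative Binomial with variance T·α'·(β'+T)/β'² = 3·93·12/81 = 124/3.

124/3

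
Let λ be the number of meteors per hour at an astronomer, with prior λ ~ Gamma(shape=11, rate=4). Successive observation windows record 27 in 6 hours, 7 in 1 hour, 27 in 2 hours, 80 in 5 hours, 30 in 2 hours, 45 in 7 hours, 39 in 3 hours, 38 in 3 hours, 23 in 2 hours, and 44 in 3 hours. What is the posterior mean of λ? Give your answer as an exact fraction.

Total count: 27 + 7 + 27 + 80 + 30 + 45 + 39 + 38 + 23 + 44 = 360.
Total exposure: 6 + 1 + 2 + 5 + 2 + 7 + 3 + 3 + 2 + 3 = 34 hours.
Conjugate update: add total count to the shape and total exposure to the rate, giving Gamma(371, 38).
Posterior mean = α'/β' = 371/38.

371/38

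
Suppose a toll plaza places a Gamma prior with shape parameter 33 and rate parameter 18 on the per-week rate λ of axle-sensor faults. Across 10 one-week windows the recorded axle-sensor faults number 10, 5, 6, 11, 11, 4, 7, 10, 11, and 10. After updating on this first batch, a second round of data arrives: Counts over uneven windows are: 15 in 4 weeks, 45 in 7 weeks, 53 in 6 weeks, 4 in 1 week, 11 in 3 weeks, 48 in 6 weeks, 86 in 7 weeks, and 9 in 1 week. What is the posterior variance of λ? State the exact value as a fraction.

389/3969

Total count: 10 + 5 + 6 + 11 + 11 + 4 + 7 + 10 + 11 + 10 = 85.
Total exposure: 10 weeks.
After the first batch: Gamma(33 + 85, 18 + 10) = Gamma(118, 28).
Total count: 15 + 45 + 53 + 4 + 11 + 48 + 86 + 9 = 271.
Total exposure: 4 + 7 + 6 + 1 + 3 + 6 + 7 + 1 = 35 weeks.
After the second batch: Gamma(118 + 271, 28 + 35) = Gamma(389, 63).
Posterior variance = α'/β'² = 389/3969.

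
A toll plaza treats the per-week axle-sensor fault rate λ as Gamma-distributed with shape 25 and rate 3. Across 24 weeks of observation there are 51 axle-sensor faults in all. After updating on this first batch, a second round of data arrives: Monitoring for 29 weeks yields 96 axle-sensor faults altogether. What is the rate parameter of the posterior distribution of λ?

Total count 51 over total exposure 24 weeks.
After the first batch: Gamma(25 + 51, 3 + 24) = Gamma(76, 27).
Total count 96 over total exposure 29 weeks.
After the second batch: Gamma(76 + 96, 27 + 29) = Gamma(172, 56).

56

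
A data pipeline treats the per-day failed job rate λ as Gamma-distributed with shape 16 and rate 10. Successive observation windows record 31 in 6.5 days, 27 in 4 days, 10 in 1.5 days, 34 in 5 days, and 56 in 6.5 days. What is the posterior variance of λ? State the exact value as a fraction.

696/4489

Total count: 31 + 27 + 10 + 34 + 56 = 158.
Total exposure: 6.5 + 4 + 1.5 + 5 + 6.5 = 23.5 days.
The Gamma prior is conjugate for the Poisson rate, so λ | data ~ Gamma(16+158, 10+23.5) = Gamma(174, 67/2).
Posterior variance = α'/β'² = 174/(4489/4) = 696/4489.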